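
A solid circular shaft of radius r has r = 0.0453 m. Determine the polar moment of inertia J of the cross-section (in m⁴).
Model: a solid circular shaft of radius r, so J = (π·r^4) / 2.
Substitute:
  J = (π × 0.0453^4) / 2
  J = 6.615 × 10⁻⁶ m⁴
Final answer: J = 6.615 × 10⁻⁶ m⁴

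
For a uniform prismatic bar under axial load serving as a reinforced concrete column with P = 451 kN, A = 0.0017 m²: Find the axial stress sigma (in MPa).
Model: a uniform prismatic bar under axial load, so sigma = P / A.
Convert to SI units:
  P = 451 kN = 451000 N
Substitute:
  sigma = 451000 / 0.0017
  sigma = 2.653 × 10⁸ Pa
Convert: sigma = 2.653 × 10⁸ Pa = 265.3 MPa
Final answer: sigma = 265.3 MPa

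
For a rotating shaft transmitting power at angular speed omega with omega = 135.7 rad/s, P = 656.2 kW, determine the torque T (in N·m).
Model: a rotating shaft transmitting power at angular speed omega, so P = T·omega.
Solve for T: T = P / omega.
Convert to SI units:
  P = 656.2 kW = 656200 W
Substitute:
  T = 656200 / 135.7
  T = 4836 N·m
Final answer: T = 4836 N·m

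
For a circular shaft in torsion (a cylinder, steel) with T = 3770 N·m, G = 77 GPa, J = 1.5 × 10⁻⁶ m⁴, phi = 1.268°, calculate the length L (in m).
Model: a circular shaft in torsion, so phi = (T·L) / (G·J).
Solve for L: L = (phi·G·J) / T.
Convert to SI units:
  G = 77 GPa = 7.7 × 10¹⁰ Pa
  phi = 1.268° = 0.02213 rad
Substitute:
  L = (0.02213 × (7.7 × 10¹⁰) × (1.5 × 10⁻⁶)) / 3770
  L = 0.678 m
Final answer: L = 0.678 m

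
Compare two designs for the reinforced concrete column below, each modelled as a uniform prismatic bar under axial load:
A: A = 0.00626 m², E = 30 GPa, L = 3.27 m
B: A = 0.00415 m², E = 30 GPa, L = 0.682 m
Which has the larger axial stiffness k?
Model: a uniform prismatic bar under axial load, so k = (A·E) / L (SI units).
  A: k = (0.00626 × (3 × 10¹⁰)) / 3.27 = 5.743 × 10⁷ N/m = 57.43 MN/m
  B: k = (0.00415 × (3 × 10¹⁰)) / 0.682 = 1.826 × 10⁸ N/m = 182.6 MN/m
182.6 MN/m > 57.43 MN/m, so B is larger.
Final answer: B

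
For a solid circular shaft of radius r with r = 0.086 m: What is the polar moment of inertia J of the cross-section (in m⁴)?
Model: a solid circular shaft of radius r, so J = (π·r^4) / 2.
Substitute:
  J = (π × 0.086^4) / 2
  J = 8.592 × 10⁻⁵ m⁴
Final answer: J = 8.592 × 10⁻⁵ m⁴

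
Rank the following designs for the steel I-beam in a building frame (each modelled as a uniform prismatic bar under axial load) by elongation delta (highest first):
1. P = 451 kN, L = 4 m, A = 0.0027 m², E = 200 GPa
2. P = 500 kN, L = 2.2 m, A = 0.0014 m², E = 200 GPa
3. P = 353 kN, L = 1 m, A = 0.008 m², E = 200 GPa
Model: a uniform prismatic bar under axial load, so delta = (P·L) / (A·E) (SI units).
  Case 1: delta = (451000 × 4) / (0.0027 × (2 × 10¹¹)) = 0.003341 m = 3.341 mm
  Case 2: delta = (500000 × 2.2) / (0.0014 × (2 × 10¹¹)) = 0.003929 m = 3.929 mm
  Case 3: delta = (353000 × 1) / (0.008 × (2 × 10¹¹)) = 0.0002206 m = 0.2206 mm
Ordering: 3.929 mm (case 2) > 3.341 mm (case 1) > 0.2206 mm (case 3)
Final answer: 2, 1, 3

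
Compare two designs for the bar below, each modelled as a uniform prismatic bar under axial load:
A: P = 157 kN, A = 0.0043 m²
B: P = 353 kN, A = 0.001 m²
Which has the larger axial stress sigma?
Model: a uniform prismatic bar under axial load, so sigma = P / A (SI units).
  A: sigma = 157000 / 0.0043 = 3.651 × 10⁷ Pa = 36.51 MPa
  B: sigma = 353000 / 0.001 = 3.53 × 10⁸ Pa = 353 MPa
353 MPa > 36.51 MPa, so B is larger.
Final answer: B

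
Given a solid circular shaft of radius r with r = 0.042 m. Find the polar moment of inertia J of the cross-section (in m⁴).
Model: a solid circular shaft of radius r, so J = (π·r^4) / 2.
Substitute:
  J = (π × 0.042^4) / 2
  J = 4.888 × 10⁻⁶ m⁴
Final answer: J = 4.888 × 10⁻⁶ m⁴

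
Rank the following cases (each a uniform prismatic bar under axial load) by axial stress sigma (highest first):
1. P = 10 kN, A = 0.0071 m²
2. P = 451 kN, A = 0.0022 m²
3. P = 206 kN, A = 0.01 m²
Model: a uniform prismatic bar under axial load, so sigma = P / A (SI units).
  Case 1: sigma = 10000 / 0.0071 = 1.408 × 10⁶ Pa = 1.408 MPa
  Case 2: sigma = 451000 / 0.0022 = 2.05 × 10⁸ Pa = 205 MPa
  Case 3: sigma = 206000 / 0.01 = 2.06 × 10⁷ Pa = 20.6 MPa
Ordering: 205 MPa (case 2) > 20.6 MPa (case 3) > 1.408 MPa (case 1)
Final answer: 2, 3, 1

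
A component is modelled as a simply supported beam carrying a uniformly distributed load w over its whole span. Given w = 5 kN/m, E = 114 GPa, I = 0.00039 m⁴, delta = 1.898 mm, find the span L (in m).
Model: a simply supported beam carrying a uniformly distributed load w over its whole span, so delta = (5·w·L^4) / (384·E·I).
Solve for L: L = ((384·delta·E·I) / (5·w))^(1/4).
Convert to SI units:
  w = 5 kN/m = 5000 N/m
  E = 114 GPa = 1.14 × 10¹¹ Pa
  delta = 1.898 mm = 0.001898 m
Substitute:
  L = ((384 × 0.001898 × (1.14 × 10¹¹) × 0.00039) / (5 × 5000))^(1/4)
  L = 6 m
Final answer: L = 6 m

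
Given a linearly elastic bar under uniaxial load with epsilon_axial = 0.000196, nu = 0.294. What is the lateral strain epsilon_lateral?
Model: a linearly elastic bar under uniaxial load, so epsilon_lateral = -nu·epsilon_axial.
Substitute:
  epsilon_lateral = -(0.294 × 0.000196)
  epsilon_lateral = -5.762 × 10⁻⁵
Final answer: epsilon_lateral = -5.762 × 10⁻⁵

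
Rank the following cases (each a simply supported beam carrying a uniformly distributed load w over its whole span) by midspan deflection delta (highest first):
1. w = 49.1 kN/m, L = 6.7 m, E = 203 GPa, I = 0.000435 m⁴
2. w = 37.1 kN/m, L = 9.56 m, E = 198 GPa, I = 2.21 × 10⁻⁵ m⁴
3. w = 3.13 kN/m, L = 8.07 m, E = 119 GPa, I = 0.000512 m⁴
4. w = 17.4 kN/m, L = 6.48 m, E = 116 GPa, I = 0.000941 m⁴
Model: a simply supported beam carrying a uniformly distributed load w over its whole span, so delta = (5·w·L^4) / (384·E·I) (SI units).
  Case 1: delta = (5 × 49100 × 6.7^4) / (384 × (2.03 × 10¹¹) × 0.000435) = 0.01459 m = 14.59 mm
  Case 2: delta = (5 × 37100 × 9.56^4) / (384 × (1.98 × 10¹¹) × (2.21 × 10⁻⁵)) = 0.9221 m = 922.1 mm
  Case 3: delta = (5 × 3130 × 8.07^4) / (384 × (1.19 × 10¹¹) × 0.000512) = 0.002837 m = 2.837 mm
  Case 4: delta = (5 × 17400 × 6.48^4) / (384 × (1.16 × 10¹¹) × 0.000941) = 0.00366 m = 3.66 mm
Ordering: 922.1 mm (case 2) > 14.59 mm (case 1) > 3.66 mm (case 4) > 2.837 mm (case 3)
Final answer: 2, 1, 4, 3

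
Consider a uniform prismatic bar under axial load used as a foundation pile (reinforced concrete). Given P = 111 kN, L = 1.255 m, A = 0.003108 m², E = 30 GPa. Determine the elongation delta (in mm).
Model: a uniform prismatic bar under axial load, so delta = (P·L) / (A·E).
Convert to SI units:
  P = 111 kN = 111000 N
  E = 30 GPa = 3 × 10¹⁰ Pa
Substitute:
  delta = (111000 × 1.255) / (0.003108 × (3 × 10¹⁰))
  delta = 0.001494 m
Convert: delta = 0.001494 m = 1.494 mm
Final answer: delta = 1.494 mm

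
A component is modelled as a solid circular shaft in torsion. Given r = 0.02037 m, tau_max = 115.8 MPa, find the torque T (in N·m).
Model: a solid circular shaft in torsion, so tau_max = (2·T) / (π·r^3).
Solve for T: T = (π·tau_max·r^3) / 2.
Convert to SI units:
  tau_max = 115.8 MPa = 1.158 × 10⁸ Pa
Substitute:
  T = (π × (1.158 × 10⁸) × 0.02037^3) / 2
  T = 1537 N·m
Final answer: T = 1537 N·m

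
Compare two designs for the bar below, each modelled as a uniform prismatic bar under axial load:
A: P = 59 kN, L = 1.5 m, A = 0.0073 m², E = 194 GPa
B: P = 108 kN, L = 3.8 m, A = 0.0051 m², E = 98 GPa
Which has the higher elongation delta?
Model: a uniform prismatic bar under axial load, so delta = (P·L) / (A·E) (SI units).
  A: delta = (59000 × 1.5) / (0.0073 × (1.94 × 10¹¹)) = 6.249 × 10⁻⁵ m = 0.06249 mm
  B: delta = (108000 × 3.8) / (0.0051 × (9.8 × 10¹⁰)) = 0.0008211 m = 0.8211 mm
0.8211 mm > 0.06249 mm, so B is larger.
Final answer: B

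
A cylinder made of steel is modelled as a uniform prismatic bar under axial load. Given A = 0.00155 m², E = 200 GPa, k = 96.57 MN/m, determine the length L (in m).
Model: a uniform prismatic bar under axial load, so k = (A·E) / L.
Solve for L: L = (A·E) / k.
Convert to SI units:
  E = 200 GPa = 2 × 10¹¹ Pa
  k = 96.57 MN/m = 9.657 × 10⁷ N/m
Substitute:
  L = (0.00155 × (2 × 10¹¹)) / (9.657 × 10⁷)
  L = 3.21 m
Final answer: L = 3.21 m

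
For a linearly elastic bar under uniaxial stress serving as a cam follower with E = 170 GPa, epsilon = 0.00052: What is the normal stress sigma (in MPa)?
Model: a linearly elastic bar under uniaxial stress, so sigma = E·epsilon.
Convert to SI units:
  E = 170 GPa = 1.7 × 10¹¹ Pa
Substitute:
  sigma = (1.7 × 10¹¹) × 0.00052
  sigma = 8.84 × 10⁷ Pa
Convert: sigma = 8.84 × 10⁷ Pa = 88.4 MPa
Final answer: sigma = 88.4 MPa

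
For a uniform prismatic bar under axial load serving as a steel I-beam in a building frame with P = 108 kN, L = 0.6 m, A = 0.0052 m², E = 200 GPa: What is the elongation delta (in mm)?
Model: a uniform prismatic bar under axial load, so delta = (P·L) / (A·E).
Convert to SI units:
  P = 108 kN = 108000 N
  E = 200 GPa = 2 × 10¹¹ Pa
Substitute:
  delta = (108000 × 0.6) / (0.0052 × (2 × 10¹¹))
  delta = 6.231 × 10⁻⁵ m
Convert: delta = 6.231 × 10⁻⁵ m = 0.06231 mm
Final answer: delta = 0.06231 mm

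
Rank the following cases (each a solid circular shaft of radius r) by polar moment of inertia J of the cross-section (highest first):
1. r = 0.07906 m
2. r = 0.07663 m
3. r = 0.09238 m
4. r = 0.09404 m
Model: a solid circular shaft of radius r, so J = (π·r^4) / 2 (SI units).
  Case 1: J = (π × 0.07906^4) / 2 = 6.137 × 10⁻⁵ m⁴
  Case 2: J = (π × 0.07663^4) / 2 = 5.416 × 10⁻⁵ m⁴
  Case 3: J = (π × 0.09238^4) / 2 = 0.0001144 m⁴
  Case 4: J = (π × 0.09404^4) / 2 = 0.0001228 m⁴
Ordering: 0.0001228 m⁴ (case 4) > 0.0001144 m⁴ (case 3) > 6.137 × 10⁻⁵ m⁴ (case 1) > 5.416 × 10⁻⁵ m⁴ (case 2)
Final answer: 4, 3, 1, 2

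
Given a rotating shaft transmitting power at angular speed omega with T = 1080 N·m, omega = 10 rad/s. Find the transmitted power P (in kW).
Model: a rotating shaft transmitting power at angular speed omega, so P = T·omega.
Substitute:
  P = 1080 × 10
  P = 10800 W
Convert: P = 10800 W = 10.8 kW
Final answer: P = 10.8 kW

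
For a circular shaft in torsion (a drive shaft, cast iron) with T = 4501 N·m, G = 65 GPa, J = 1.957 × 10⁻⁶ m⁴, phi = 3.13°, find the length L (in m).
Model: a circular shaft in torsion, so phi = (T·L) / (G·J).
Solve for L: L = (phi·G·J) / T.
Convert to SI units:
  G = 65 GPa = 6.5 × 10¹⁰ Pa
  phi = 3.13° = 0.05463 rad
Substitute:
  L = (0.05463 × (6.5 × 10¹⁰) × (1.957 × 10⁻⁶)) / 4501
  L = 1.544 m
Final answer: L = 1.544 m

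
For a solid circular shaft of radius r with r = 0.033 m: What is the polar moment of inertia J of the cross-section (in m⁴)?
Model: a solid circular shaft of radius r, so J = (π·r^4) / 2.
Substitute:
  J = (π × 0.033^4) / 2
  J = 1.863 × 10⁻⁶ m⁴
Final answer: J = 1.863 × 10⁻⁶ m⁴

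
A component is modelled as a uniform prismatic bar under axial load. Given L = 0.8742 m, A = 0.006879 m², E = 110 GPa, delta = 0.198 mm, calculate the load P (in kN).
Model: a uniform prismatic bar under axial load, so delta = (P·L) / (A·E).
Solve for P: P = (delta·A·E) / L.
Convert to SI units:
  E = 110 GPa = 1.1 × 10¹¹ Pa
  delta = 0.198 mm = 0.000198 m
Substitute:
  P = (0.000198 × 0.006879 × (1.1 × 10¹¹)) / 0.8742
  P = 171400 N
Convert: P = 171400 N = 171.4 kN
Final answer: P = 171.4 kN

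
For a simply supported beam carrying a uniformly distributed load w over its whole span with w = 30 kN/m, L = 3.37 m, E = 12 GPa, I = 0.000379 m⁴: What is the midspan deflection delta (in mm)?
Model: a simply supported beam carrying a uniformly distributed load w over its whole span, so delta = (5·w·L^4) / (384·E·I).
Convert to SI units:
  w = 30 kN/m = 30000 N/m
  E = 12 GPa = 1.2 × 10¹⁰ Pa
Substitute:
  delta = (5 × 30000 × 3.37^4) / (384 × (1.2 × 10¹⁰) × 0.000379)
  delta = 0.01108 m
Convert: delta = 0.01108 m = 11.08 mm
Final answer: delta = 11.08 mm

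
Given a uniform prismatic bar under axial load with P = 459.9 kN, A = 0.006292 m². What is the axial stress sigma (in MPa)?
Model: a uniform prismatic bar under axial load, so sigma = P / A.
Convert to SI units:
  P = 459.9 kN = 459900 N
Substitute:
  sigma = 459900 / 0.006292
  sigma = 7.309 × 10⁷ Pa
Convert: sigma = 7.309 × 10⁷ Pa = 73.09 MPa
Final answer: sigma = 73.09 MPa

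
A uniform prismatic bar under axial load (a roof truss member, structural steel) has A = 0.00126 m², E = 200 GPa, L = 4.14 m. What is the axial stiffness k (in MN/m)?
Model: a uniform prismatic bar under axial load, so k = (A·E) / L.
Convert to SI units:
  E = 200 GPa = 2 × 10¹¹ Pa
Substitute:
  k = (0.00126 × (2 × 10¹¹)) / 4.14
  k = 6.087 × 10⁷ N/m
Convert: k = 6.087 × 10⁷ N/m = 60.87 MN/m
Final answer: k = 60.87 MN/m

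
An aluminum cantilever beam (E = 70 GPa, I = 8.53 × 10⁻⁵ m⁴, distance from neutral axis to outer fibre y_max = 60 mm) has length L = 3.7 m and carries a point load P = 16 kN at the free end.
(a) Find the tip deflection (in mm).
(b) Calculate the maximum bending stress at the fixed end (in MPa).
(a) Tip deflection of a cantilever with an end point load: δ = P·L^3 / (3·E·I). Convert P = 16 kN = 16000 N, E = 70 GPa = 7 × 10¹⁰ Pa.
  δ = (16000 × 3.7^3) / (3 × (7 × 10¹⁰) × (8.53 × 10⁻⁵)) = 0.04524 m = 45.24 mm
(b) Maximum bending moment at the fixed end: M = P·L = 16000 × 3.7 = 59200 N·m. Convert y_max = 60 mm = 0.06 m.
  σ = M·y_max / I = (59200 × 0.06) / (8.53 × 10⁻⁵) = 4.164 × 10⁷ Pa = 41.64 MPa
Final answer: (a) δ = 45.24 mm, (b) σ = 41.64 MPa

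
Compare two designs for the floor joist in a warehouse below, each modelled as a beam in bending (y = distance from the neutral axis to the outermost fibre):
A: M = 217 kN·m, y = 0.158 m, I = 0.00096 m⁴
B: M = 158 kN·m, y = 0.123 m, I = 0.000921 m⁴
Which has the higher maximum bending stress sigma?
Model: a beam in bending (y = distance from the neutral axis to the outermost fibre), so sigma = (M·y) / I (SI units).
  A: sigma = (217000 × 0.158) / 0.00096 = 3.571 × 10⁷ Pa = 35.71 MPa
  B: sigma = (158000 × 0.123) / 0.000921 = 2.11 × 10⁷ Pa = 21.1 MPa
35.71 MPa > 21.1 MPa, so A is larger.
Final answer: A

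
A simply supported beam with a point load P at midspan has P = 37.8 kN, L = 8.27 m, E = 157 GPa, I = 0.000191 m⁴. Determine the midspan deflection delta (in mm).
Model: a simply supported beam with a point load P at midspan, so delta = (P·L^3) / (48·E·I).
Convert to SI units:
  P = 37.8 kN = 37800 N
  E = 157 GPa = 1.57 × 10¹¹ Pa
Substitute:
  delta = (37800 × 8.27^3) / (48 × (1.57 × 10¹¹) × 0.000191)
  delta = 0.01485 m
Convert: delta = 0.01485 m = 14.85 mm
Final answer: delta = 14.85 mm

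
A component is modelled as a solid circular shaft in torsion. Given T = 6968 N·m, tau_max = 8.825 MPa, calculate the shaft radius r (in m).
Model: a solid circular shaft in torsion, so tau_max = (2·T) / (π·r^3).
Solve for r: r = ((2·T) / (π·tau_max))^(1/3).
Convert to SI units:
  tau_max = 8.825 MPa = 8.825 × 10⁶ Pa
Substitute:
  r = ((2 × 6968) / (π × (8.825 × 10⁶)))^(1/3)
  r = 0.07951 m
Final answer: r = 0.07951 m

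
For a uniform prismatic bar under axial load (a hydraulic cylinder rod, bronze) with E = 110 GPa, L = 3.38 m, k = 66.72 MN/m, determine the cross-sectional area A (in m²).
Model: a uniform prismatic bar under axial load, so k = (A·E) / L.
Solve for A: A = (k·L) / E.
Convert to SI units:
  E = 110 GPa = 1.1 × 10¹¹ Pa
  k = 66.72 MN/m = 6.672 × 10⁷ N/m
Substitute:
  A = ((6.672 × 10⁷) × 3.38) / (1.1 × 10¹¹)
  A = 0.00205 m²
Final answer: A = 0.00205 m²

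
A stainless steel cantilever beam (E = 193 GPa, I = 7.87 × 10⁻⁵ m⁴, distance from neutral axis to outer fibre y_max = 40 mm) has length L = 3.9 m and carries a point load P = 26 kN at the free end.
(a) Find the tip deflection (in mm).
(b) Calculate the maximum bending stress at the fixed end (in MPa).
(a) Tip deflection of a cantilever with an end point load: δ = P·L^3 / (3·E·I). Convert P = 26 kN = 26000 N, E = 193 GPa = 1.93 × 10¹¹ Pa.
  δ = (26000 × 3.9^3) / (3 × (1.93 × 10¹¹) × (7.87 × 10⁻⁵)) = 0.03385 m = 33.85 mm
(b) Maximum bending moment at the fixed end: M = P·L = 26000 × 3.9 = 101400 N·m. Convert y_max = 40 mm = 0.04 m.
  σ = M·y_max / I = (101400 × 0.04) / (7.87 × 10⁻⁵) = 5.154 × 10⁷ Pa = 51.54 MPa
Final answer: (a) δ = 33.85 mm, (b) σ = 51.54 MPa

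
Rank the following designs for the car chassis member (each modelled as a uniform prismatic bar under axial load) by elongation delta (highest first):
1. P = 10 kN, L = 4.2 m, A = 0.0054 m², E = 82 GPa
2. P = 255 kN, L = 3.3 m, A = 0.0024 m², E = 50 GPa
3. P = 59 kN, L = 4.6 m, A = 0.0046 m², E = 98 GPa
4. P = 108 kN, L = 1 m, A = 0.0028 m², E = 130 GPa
Model: a uniform prismatic bar under axial load, so delta = (P·L) / (A·E) (SI units).
  Case 1: delta = (10000 × 4.2) / (0.0054 × (8.2 × 10¹⁰)) = 9.485 × 10⁻⁵ m = 0.09485 mm
  Case 2: delta = (255000 × 3.3) / (0.0024 × (5 × 10¹⁰)) = 0.007012 m = 7.012 mm
  Case 3: delta = (59000 × 4.6) / (0.0046 × (9.8 × 10¹⁰)) = 0.000602 m = 0.602 mm
  Case 4: delta = (108000 × 1) / (0.0028 × (1.3 × 10¹¹)) = 0.0002967 m = 0.2967 mm
Ordering: 7.012 mm (case 2) > 0.602 mm (case 3) > 0.2967 mm (case 4) > 0.09485 mm (case 1)
Final answer: 2, 3, 4, 1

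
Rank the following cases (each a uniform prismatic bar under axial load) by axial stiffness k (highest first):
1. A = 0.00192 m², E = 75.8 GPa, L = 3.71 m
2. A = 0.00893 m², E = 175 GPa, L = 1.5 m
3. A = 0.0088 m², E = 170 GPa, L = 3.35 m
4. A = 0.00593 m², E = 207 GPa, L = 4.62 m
Model: a uniform prismatic bar under axial load, so k = (A·E) / L (SI units).
  Case 1: k = (0.00192 × (7.58 × 10¹⁰)) / 3.71 = 3.923 × 10⁷ N/m = 39.23 MN/m
  Case 2: k = (0.00893 × (1.75 × 10¹¹)) / 1.5 = 1.042 × 10⁹ N/m = 1042 MN/m
  Case 3: k = (0.0088 × (1.7 × 10¹¹)) / 3.35 = 4.466 × 10⁸ N/m = 446.6 MN/m
  Case 4: k = (0.00593 × (2.07 × 10¹¹)) / 4.62 = 2.657 × 10⁸ N/m = 265.7 MN/m
Ordering: 1042 MN/m (case 2) > 446.6 MN/m (case 3) > 265.7 MN/m (case 4) > 39.23 MN/m (case 1)
Final answer: 2, 3, 4, 1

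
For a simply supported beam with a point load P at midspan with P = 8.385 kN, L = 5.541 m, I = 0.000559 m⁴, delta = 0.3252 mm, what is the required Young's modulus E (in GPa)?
Model: a simply supported beam with a point load P at midspan, so delta = (P·L^3) / (48·E·I).
Solve for E: E = (P·L^3) / (48·delta·I).
Convert to SI units:
  P = 8.385 kN = 8385 N
  delta = 0.3252 mm = 0.0003252 m
Substitute:
  E = (8385 × 5.541^3) / (48 × 0.0003252 × 0.000559)
  E = 1.635 × 10¹¹ Pa
Convert: E = 1.635 × 10¹¹ Pa = 163.5 GPa
Final answer: E = 163.5 GPa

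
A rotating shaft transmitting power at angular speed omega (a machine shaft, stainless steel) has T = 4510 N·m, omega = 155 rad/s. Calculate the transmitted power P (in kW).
Model: a rotating shaft transmitting power at angular speed omega, so P = T·omega.
Substitute:
  P = 4510 × 155
  P = 699000 W
Convert: P = 699000 W = 699 kW
Final answer: P = 699 kW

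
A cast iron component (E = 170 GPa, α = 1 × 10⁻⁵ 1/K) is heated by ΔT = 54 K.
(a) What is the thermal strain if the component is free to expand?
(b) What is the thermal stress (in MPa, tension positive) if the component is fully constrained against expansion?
(a) Free thermal strain ε_th = α·ΔT = (1 × 10⁻⁵) × 54 = 0.00054
(b) Fully constrained, the expansion is suppressed, so σ = -E·α·ΔT. Convert E = 170 GPa = 1.7 × 10¹¹ Pa.
  σ = -(1.7 × 10¹¹) × (1 × 10⁻⁵) × 54 = -9.18 × 10⁷ Pa = -91.8 MPa (compressive)
Final answer: (a) ε_th = 0.00054, (b) σ = -91.8 MPa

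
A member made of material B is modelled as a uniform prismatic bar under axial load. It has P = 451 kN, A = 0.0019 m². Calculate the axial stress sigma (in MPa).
Model: a uniform prismatic bar under axial load, so sigma = P / A.
Convert to SI units:
  P = 451 kN = 451000 N
Substitute:
  sigma = 451000 / 0.0019
  sigma = 2.374 × 10⁸ Pa
Convert: sigma = 2.374 × 10⁸ Pa = 237.4 MPa
Final answer: sigma = 237.4 MPa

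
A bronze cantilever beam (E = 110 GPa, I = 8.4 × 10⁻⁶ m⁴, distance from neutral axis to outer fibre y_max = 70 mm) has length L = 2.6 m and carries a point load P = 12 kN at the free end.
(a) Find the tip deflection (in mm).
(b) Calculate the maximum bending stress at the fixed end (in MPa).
(a) Tip deflection of a cantilever with an end point load: δ = P·L^3 / (3·E·I). Convert P = 12 kN = 12000 N, E = 110 GPa = 1.1 × 10¹¹ Pa.
  δ = (12000 × 2.6^3) / (3 × (1.1 × 10¹¹) × (8.4 × 10⁻⁶)) = 0.07609 m = 76.09 mm
(b) Maximum bending moment at the fixed end: M = P·L = 12000 × 2.6 = 31200 N·m. Convert y_max = 70 mm = 0.07 m.
  σ = M·y_max / I = (31200 × 0.07) / (8.4 × 10⁻⁶) = 2.6 × 10⁸ Pa = 260 MPa
Final answer: (a) δ = 76.09 mm, (b) σ = 260 MPa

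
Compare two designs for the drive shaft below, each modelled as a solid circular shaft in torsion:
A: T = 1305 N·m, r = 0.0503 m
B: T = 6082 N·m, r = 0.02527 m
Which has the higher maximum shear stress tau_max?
Model: a solid circular shaft in torsion, so tau_max = (2·T) / (π·r^3) (SI units).
  A: tau_max = (2 × 1305) / (π × 0.0503^3) = 6.528 × 10⁶ Pa = 6.528 MPa
  B: tau_max = (2 × 6082) / (π × 0.02527^3) = 2.399 × 10⁸ Pa = 239.9 MPa
239.9 MPa > 6.528 MPa, so B is larger.
Final answer: B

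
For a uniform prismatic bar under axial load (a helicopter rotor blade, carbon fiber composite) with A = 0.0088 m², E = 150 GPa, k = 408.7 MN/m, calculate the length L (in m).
Model: a uniform prismatic bar under axial load, so k = (A·E) / L.
Solve for L: L = (A·E) / k.
Convert to SI units:
  E = 150 GPa = 1.5 × 10¹¹ Pa
  k = 408.7 MN/m = 4.087 × 10⁸ N/m
Substitute:
  L = (0.0088 × (1.5 × 10¹¹)) / (4.087 × 10⁸)
  L = 3.23 m
Final answer: L = 3.23 m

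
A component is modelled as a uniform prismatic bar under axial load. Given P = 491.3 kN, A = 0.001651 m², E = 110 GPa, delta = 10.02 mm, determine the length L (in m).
Model: a uniform prismatic bar under axial load, so delta = (P·L) / (A·E).
Solve for L: L = (delta·A·E) / P.
Convert to SI units:
  P = 491.3 kN = 491300 N
  E = 110 GPa = 1.1 × 10¹¹ Pa
  delta = 10.02 mm = 0.01002 m
Substitute:
  L = (0.01002 × 0.001651 × (1.1 × 10¹¹)) / 491300
  L = 3.704 m
Final answer: L = 3.704 m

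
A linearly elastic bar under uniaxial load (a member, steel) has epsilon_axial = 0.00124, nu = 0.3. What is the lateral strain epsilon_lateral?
Model: a linearly elastic bar under uniaxial load, so epsilon_lateral = -nu·epsilon_axial.
Substitute:
  epsilon_lateral = -(0.3 × 0.00124)
  epsilon_lateral = -0.000372
Final answer: epsilon_lateral = -0.000372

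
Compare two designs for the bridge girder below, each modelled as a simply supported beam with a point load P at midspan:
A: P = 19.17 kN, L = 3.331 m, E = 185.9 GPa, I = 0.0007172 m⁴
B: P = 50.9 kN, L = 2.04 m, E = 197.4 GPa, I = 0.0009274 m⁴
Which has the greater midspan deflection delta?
Model: a simply supported beam with a point load P at midspan, so delta = (P·L^3) / (48·E·I) (SI units).
  A: delta = (19170 × 3.331^3) / (48 × (1.859 × 10¹¹) × 0.0007172) = 0.0001107 m = 0.1107 mm
  B: delta = (50900 × 2.04^3) / (48 × (1.974 × 10¹¹) × 0.0009274) = 4.918 × 10⁻⁵ m = 0.04918 mm
0.1107 mm > 0.04918 mm, so A is larger.
Final answer: A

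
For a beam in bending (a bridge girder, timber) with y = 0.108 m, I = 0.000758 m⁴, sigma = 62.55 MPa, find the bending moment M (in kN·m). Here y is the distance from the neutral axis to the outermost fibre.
Model: a beam in bending, so sigma = (M·y) / I.
Solve for M: M = (sigma·I) / y.
Convert to SI units:
  sigma = 62.55 MPa = 6.255 × 10⁷ Pa
Substitute:
  M = ((6.255 × 10⁷) × 0.000758) / 0.108
  M = 439000 N·m
Convert: M = 439000 N·m = 439 kN·m
Final answer: M = 439 kN·m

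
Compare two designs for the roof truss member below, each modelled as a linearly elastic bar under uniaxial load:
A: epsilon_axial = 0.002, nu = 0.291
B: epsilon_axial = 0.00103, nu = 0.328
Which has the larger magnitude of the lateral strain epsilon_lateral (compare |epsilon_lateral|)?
Model: a linearly elastic bar under uniaxial load, so epsilon_lateral = -nu·epsilon_axial (SI units).
  A: epsilon_lateral = -(0.291 × 0.002) = -0.000582
  B: epsilon_lateral = -(0.328 × 0.00103) = -0.0003378
|epsilon_lateral|: A = 0.000582, B = 0.0003378, so A is larger in magnitude.
Final answer: A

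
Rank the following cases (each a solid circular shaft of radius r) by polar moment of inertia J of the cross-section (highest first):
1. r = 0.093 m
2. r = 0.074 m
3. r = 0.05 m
Model: a solid circular shaft of radius r, so J = (π·r^4) / 2 (SI units).
  Case 1: J = (π × 0.093^4) / 2 = 0.0001175 m⁴
  Case 2: J = (π × 0.074^4) / 2 = 4.71 × 10⁻⁵ m⁴
  Case 3: J = (π × 0.05^4) / 2 = 9.817 × 10⁻⁶ m⁴
Ordering: 0.0001175 m⁴ (case 1) > 4.71 × 10⁻⁵ m⁴ (case 2) > 9.817 × 10⁻⁶ m⁴ (case 3)
Final answer: 1, 2, 3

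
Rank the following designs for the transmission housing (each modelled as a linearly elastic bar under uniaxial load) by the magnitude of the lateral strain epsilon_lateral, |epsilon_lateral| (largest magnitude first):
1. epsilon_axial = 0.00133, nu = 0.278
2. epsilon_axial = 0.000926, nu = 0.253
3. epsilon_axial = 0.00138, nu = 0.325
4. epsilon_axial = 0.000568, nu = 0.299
Model: a linearly elastic bar under uniaxial load, so epsilon_lateral = -nu·epsilon_axial (SI units).
  Case 1: epsilon_lateral = -(0.278 × 0.00133) = -0.0003697
  Case 2: epsilon_lateral = -(0.253 × 0.000926) = -0.0002343
  Case 3: epsilon_lateral = -(0.325 × 0.00138) = -0.0004485
  Case 4: epsilon_lateral = -(0.299 × 0.000568) = -0.0001698
Ordering by |epsilon_lateral|: 0.0004485 (case 3) > 0.0003697 (case 1) > 0.0002343 (case 2) > 0.0001698 (case 4)
Final answer: 3, 1, 2, 4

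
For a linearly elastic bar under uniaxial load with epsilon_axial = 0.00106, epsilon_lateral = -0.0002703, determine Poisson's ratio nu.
Model: a linearly elastic bar under uniaxial load, so epsilon_lateral = -nu·epsilon_axial.
Solve for nu: nu = -epsilon_lateral / epsilon_axial.
Substitute:
  nu = -(-0.0002703) / 0.00106
  nu = 0.255
Final answer: nu = 0.255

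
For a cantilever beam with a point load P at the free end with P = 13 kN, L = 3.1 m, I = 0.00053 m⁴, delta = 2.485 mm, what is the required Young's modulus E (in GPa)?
Model: a cantilever beam with a point load P at the free end, so delta = (P·L^3) / (3·E·I).
Solve for E: E = (P·L^3) / (3·delta·I).
Convert to SI units:
  P = 13 kN = 13000 N
  delta = 2.485 mm = 0.002485 m
Substitute:
  E = (13000 × 3.1^3) / (3 × 0.002485 × 0.00053)
  E = 9.802 × 10¹⁰ Pa
Convert: E = 9.802 × 10¹⁰ Pa = 98.02 GPa
Final answer: E = 98.02 GPa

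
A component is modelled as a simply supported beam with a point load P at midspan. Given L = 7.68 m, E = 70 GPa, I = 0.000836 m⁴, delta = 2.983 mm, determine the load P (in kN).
Model: a simply supported beam with a point load P at midspan, so delta = (P·L^3) / (48·E·I).
Solve for P: P = (48·delta·E·I) / L^3.
Convert to SI units:
  E = 70 GPa = 7 × 10¹⁰ Pa
  delta = 2.983 mm = 0.002983 m
Substitute:
  P = (48 × 0.002983 × (7 × 10¹⁰) × 0.000836) / 7.68^3
  P = 18500 N
Convert: P = 18500 N = 18.5 kN
Final answer: P = 18.5 kN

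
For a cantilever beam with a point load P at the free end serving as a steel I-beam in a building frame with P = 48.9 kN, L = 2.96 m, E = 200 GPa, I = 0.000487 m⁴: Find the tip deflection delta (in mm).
Model: a cantilever beam with a point load P at the free end, so delta = (P·L^3) / (3·E·I).
Convert to SI units:
  P = 48.9 kN = 48900 N
  E = 200 GPa = 2 × 10¹¹ Pa
Substitute:
  delta = (48900 × 2.96^3) / (3 × (2 × 10¹¹) × 0.000487)
  delta = 0.00434 m
Convert: delta = 0.00434 m = 4.34 mm
Final answer: delta = 4.34 mm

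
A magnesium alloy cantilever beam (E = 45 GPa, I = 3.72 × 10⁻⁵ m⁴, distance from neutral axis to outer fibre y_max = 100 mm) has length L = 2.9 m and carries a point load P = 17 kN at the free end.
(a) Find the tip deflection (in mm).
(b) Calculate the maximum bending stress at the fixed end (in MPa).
(a) Tip deflection of a cantilever with an end point load: δ = P·L^3 / (3·E·I). Convert P = 17 kN = 17000 N, E = 45 GPa = 4.5 × 10¹⁰ Pa.
  δ = (17000 × 2.9^3) / (3 × (4.5 × 10¹⁰) × (3.72 × 10⁻⁵)) = 0.08256 m = 82.56 mm
(b) Maximum bending moment at the fixed end: M = P·L = 17000 × 2.9 = 49300 N·m. Convert y_max = 100 mm = 0.1 m.
  σ = M·y_max / I = (49300 × 0.1) / (3.72 × 10⁻⁵) = 1.325 × 10⁸ Pa = 132.5 MPa
Final answer: (a) δ = 82.56 mm, (b) σ = 132.5 MPa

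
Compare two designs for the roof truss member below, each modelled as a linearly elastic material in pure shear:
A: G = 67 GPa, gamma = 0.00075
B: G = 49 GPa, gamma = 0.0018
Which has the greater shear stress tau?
Model: a linearly elastic material in pure shear, so tau = G·gamma (SI units).
  A: tau = (6.7 × 10¹⁰) × 0.00075 = 5.025 × 10⁷ Pa = 50.25 MPa
  B: tau = (4.9 × 10¹⁰) × 0.0018 = 8.82 × 10⁷ Pa = 88.2 MPa
88.2 MPa > 50.25 MPa, so B is larger.
Final answer: B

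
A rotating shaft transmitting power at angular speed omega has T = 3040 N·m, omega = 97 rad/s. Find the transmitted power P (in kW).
Model: a rotating shaft transmitting power at angular speed omega, so P = T·omega.
Substitute:
  P = 3040 × 97
  P = 294900 W
Convert: P = 294900 W = 294.9 kW
Final answer: P = 294.9 kW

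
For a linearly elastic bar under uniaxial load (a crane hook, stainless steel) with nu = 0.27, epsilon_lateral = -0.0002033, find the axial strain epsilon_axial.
Model: a linearly elastic bar under uniaxial load, so epsilon_lateral = -nu·epsilon_axial.
Solve for epsilon_axial: epsilon_axial = -epsilon_lateral / nu.
Substitute:
  epsilon_axial = -(-0.0002033) / 0.27
  epsilon_axial = 0.000753
Final answer: epsilon_axial = 0.000753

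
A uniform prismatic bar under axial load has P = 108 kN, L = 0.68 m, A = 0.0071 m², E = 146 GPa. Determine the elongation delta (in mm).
Model: a uniform prismatic bar under axial load, so delta = (P·L) / (A·E).
Convert to SI units:
  P = 108 kN = 108000 N
  E = 146 GPa = 1.46 × 10¹¹ Pa
Substitute:
  delta = (108000 × 0.68) / (0.0071 × (1.46 × 10¹¹))
  delta = 7.085 × 10⁻⁵ m
Convert: delta = 7.085 × 10⁻⁵ m = 0.07085 mm
Final answer: delta = 0.07085 mm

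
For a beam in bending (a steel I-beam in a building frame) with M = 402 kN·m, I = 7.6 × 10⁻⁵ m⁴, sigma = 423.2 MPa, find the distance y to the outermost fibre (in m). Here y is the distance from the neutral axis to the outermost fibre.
Model: a beam in bending, so sigma = (M·y) / I.
Solve for y: y = (sigma·I) / M.
Convert to SI units:
  M = 402 kN·m = 402000 N·m
  sigma = 423.2 MPa = 4.232 × 10⁸ Pa
Substitute:
  y = ((4.232 × 10⁸) × (7.6 × 10⁻⁵)) / 402000
  y = 0.08001 m
Final answer: y = 0.08001 m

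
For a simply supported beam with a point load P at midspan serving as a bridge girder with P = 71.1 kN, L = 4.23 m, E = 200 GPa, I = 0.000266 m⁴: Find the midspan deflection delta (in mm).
Model: a simply supported beam with a point load P at midspan, so delta = (P·L^3) / (48·E·I).
Convert to SI units:
  P = 71.1 kN = 71100 N
  E = 200 GPa = 2 × 10¹¹ Pa
Substitute:
  delta = (71100 × 4.23^3) / (48 × (2 × 10¹¹) × 0.000266)
  delta = 0.002107 m
Convert: delta = 0.002107 m = 2.107 mm
Final answer: delta = 2.107 mm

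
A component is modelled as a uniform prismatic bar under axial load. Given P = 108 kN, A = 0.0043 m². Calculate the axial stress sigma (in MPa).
Model: a uniform prismatic bar under axial load, so sigma = P / A.
Convert to SI units:
  P = 108 kN = 108000 N
Substitute:
  sigma = 108000 / 0.0043
  sigma = 2.512 × 10⁷ Pa
Convert: sigma = 2.512 × 10⁷ Pa = 25.12 MPa
Final answer: sigma = 25.12 MPa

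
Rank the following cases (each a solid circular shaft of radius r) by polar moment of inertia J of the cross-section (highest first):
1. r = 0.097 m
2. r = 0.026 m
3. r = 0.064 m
Model: a solid circular shaft of radius r, so J = (π·r^4) / 2 (SI units).
  Case 1: J = (π × 0.097^4) / 2 = 0.0001391 m⁴
  Case 2: J = (π × 0.026^4) / 2 = 7.178 × 10⁻⁷ m⁴
  Case 3: J = (π × 0.064^4) / 2 = 2.635 × 10⁻⁵ m⁴
Ordering: 0.0001391 m⁴ (case 1) > 2.635 × 10⁻⁵ m⁴ (case 3) > 7.178 × 10⁻⁷ m⁴ (case 2)
Final answer: 1, 3, 2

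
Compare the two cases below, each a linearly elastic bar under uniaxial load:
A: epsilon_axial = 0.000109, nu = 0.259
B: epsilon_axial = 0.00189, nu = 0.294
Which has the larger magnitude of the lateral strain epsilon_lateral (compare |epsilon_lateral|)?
Model: a linearly elastic bar under uniaxial load, so epsilon_lateral = -nu·epsilon_axial (SI units).
  A: epsilon_lateral = -(0.259 × 0.000109) = -2.823 × 10⁻⁵
  B: epsilon_lateral = -(0.294 × 0.00189) = -0.0005557
|epsilon_lateral|: A = 2.823 × 10⁻⁵, B = 0.0005557, so B is larger in magnitude.
Final answer: B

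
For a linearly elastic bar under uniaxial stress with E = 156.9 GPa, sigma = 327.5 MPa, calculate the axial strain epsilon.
Model: a linearly elastic bar under uniaxial stress, so sigma = E·epsilon.
Solve for epsilon: epsilon = sigma / E.
Convert to SI units:
  E = 156.9 GPa = 1.569 × 10¹¹ Pa
  sigma = 327.5 MPa = 3.275 × 10⁸ Pa
Substitute:
  epsilon = (3.275 × 10⁸) / (1.569 × 10¹¹)
  epsilon = 0.002087
Final answer: epsilon = 0.002087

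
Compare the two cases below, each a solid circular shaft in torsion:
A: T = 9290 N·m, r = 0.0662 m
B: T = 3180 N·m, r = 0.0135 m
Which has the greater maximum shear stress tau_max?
Model: a solid circular shaft in torsion, so tau_max = (2·T) / (π·r^3) (SI units).
  A: tau_max = (2 × 9290) / (π × 0.0662^3) = 2.039 × 10⁷ Pa = 20.39 MPa
  B: tau_max = (2 × 3180) / (π × 0.0135^3) = 8.228 × 10⁸ Pa = 822.8 MPa
822.8 MPa > 20.39 MPa, so B is larger.
Final answer: B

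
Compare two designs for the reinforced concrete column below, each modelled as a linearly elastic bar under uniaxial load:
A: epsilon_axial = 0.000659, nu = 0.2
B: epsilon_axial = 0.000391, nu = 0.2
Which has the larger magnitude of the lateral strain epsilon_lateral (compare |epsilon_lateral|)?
Model: a linearly elastic bar under uniaxial load, so epsilon_lateral = -nu·epsilon_axial (SI units).
  A: epsilon_lateral = -(0.2 × 0.000659) = -0.0001318
  B: epsilon_lateral = -(0.2 × 0.000391) = -7.82 × 10⁻⁵
|epsilon_lateral|: A = 0.0001318, B = 7.82 × 10⁻⁵, so A is larger in magnitude.
Final answer: A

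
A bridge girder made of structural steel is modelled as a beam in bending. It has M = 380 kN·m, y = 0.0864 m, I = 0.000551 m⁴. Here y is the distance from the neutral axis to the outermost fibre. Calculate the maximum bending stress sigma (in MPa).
Model: a beam in bending, so sigma = (M·y) / I.
Convert to SI units:
  M = 380 kN·m = 380000 N·m
Substitute:
  sigma = (380000 × 0.0864) / 0.000551
  sigma = 5.959 × 10⁷ Pa
Convert: sigma = 5.959 × 10⁷ Pa = 59.59 MPa
Final answer: sigma = 59.59 MPa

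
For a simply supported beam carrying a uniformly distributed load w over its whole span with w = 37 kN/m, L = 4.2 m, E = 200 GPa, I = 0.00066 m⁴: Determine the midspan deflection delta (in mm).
Model: a simply supported beam carrying a uniformly distributed load w over its whole span, so delta = (5·w·L^4) / (384·E·I).
Convert to SI units:
  w = 37 kN/m = 37000 N/m
  E = 200 GPa = 2 × 10¹¹ Pa
Substitute:
  delta = (5 × 37000 × 4.2^4) / (384 × (2 × 10¹¹) × 0.00066)
  delta = 0.001136 m
Convert: delta = 0.001136 m = 1.136 mm
Final answer: delta = 1.136 mm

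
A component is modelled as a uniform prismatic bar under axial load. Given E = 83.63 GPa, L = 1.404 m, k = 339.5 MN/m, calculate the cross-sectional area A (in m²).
Model: a uniform prismatic bar under axial load, so k = (A·E) / L.
Solve for A: A = (k·L) / E.
Convert to SI units:
  E = 83.63 GPa = 8.363 × 10¹⁰ Pa
  k = 339.5 MN/m = 3.395 × 10⁸ N/m
Substitute:
  A = ((3.395 × 10⁸) × 1.404) / (8.363 × 10¹⁰)
  A = 0.0057 m²
Final answer: A = 0.0057 m²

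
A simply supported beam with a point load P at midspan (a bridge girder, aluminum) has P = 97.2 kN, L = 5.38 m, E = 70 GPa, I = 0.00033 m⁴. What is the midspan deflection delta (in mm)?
Model: a simply supported beam with a point load P at midspan, so delta = (P·L^3) / (48·E·I).
Convert to SI units:
  P = 97.2 kN = 97200 N
  E = 70 GPa = 7 × 10¹⁰ Pa
Substitute:
  delta = (97200 × 5.38^3) / (48 × (7 × 10¹⁰) × 0.00033)
  delta = 0.01365 m
Convert: delta = 0.01365 m = 13.65 mm
Final answer: delta = 13.65 mm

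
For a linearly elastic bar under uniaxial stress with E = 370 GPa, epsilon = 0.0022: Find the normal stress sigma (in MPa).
Model: a linearly elastic bar under uniaxial stress, so sigma = E·epsilon.
Convert to SI units:
  E = 370 GPa = 3.7 × 10¹¹ Pa
Substitute:
  sigma = (3.7 × 10¹¹) × 0.0022
  sigma = 8.14 × 10⁸ Pa
Convert: sigma = 8.14 × 10⁸ Pa = 814 MPa
Final answer: sigma = 814 MPa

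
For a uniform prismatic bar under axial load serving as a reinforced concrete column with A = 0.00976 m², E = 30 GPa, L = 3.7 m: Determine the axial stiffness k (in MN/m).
Model: a uniform prismatic bar under axial load, so k = (A·E) / L.
Convert to SI units:
  E = 30 GPa = 3 × 10¹⁰ Pa
Substitute:
  k = (0.00976 × (3 × 10¹⁰)) / 3.7
  k = 7.914 × 10⁷ N/m
Convert: k = 7.914 × 10⁷ N/m = 79.14 MN/m
Final answer: k = 79.14 MN/m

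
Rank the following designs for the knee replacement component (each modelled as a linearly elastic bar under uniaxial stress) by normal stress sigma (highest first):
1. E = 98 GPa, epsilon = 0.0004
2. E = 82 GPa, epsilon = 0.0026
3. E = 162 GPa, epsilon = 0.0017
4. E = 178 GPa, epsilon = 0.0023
Model: a linearly elastic bar under uniaxial stress, so sigma = E·epsilon (SI units).
  Case 1: sigma = (9.8 × 10¹⁰) × 0.0004 = 3.92 × 10⁷ Pa = 39.2 MPa
  Case 2: sigma = (8.2 × 10¹⁰) × 0.0026 = 2.132 × 10⁸ Pa = 213.2 MPa
  Case 3: sigma = (1.62 × 10¹¹) × 0.0017 = 2.754 × 10⁸ Pa = 275.4 MPa
  Case 4: sigma = (1.78 × 10¹¹) × 0.0023 = 4.094 × 10⁸ Pa = 409.4 MPa
Ordering: 409.4 MPa (case 4) > 275.4 MPa (case 3) > 213.2 MPa (case 2) > 39.2 MPa (case 1)
Final answer: 4, 3, 2, 1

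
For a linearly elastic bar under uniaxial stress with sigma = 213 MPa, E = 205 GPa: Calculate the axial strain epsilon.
Model: a linearly elastic bar under uniaxial stress, so epsilon = sigma / E.
Convert to SI units:
  sigma = 213 MPa = 2.13 × 10⁸ Pa
  E = 205 GPa = 2.05 × 10¹¹ Pa
Substitute:
  epsilon = (2.13 × 10⁸) / (2.05 × 10¹¹)
  epsilon = 0.001039
Final answer: epsilon = 0.001039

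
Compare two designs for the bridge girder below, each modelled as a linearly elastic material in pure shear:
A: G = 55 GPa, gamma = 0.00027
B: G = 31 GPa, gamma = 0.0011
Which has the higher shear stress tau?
Model: a linearly elastic material in pure shear, so tau = G·gamma (SI units).
  A: tau = (5.5 × 10¹⁰) × 0.00027 = 1.485 × 10⁷ Pa = 14.85 MPa
  B: tau = (3.1 × 10¹⁰) × 0.0011 = 3.41 × 10⁷ Pa = 34.1 MPa
34.1 MPa > 14.85 MPa, so B is larger.
Final answer: B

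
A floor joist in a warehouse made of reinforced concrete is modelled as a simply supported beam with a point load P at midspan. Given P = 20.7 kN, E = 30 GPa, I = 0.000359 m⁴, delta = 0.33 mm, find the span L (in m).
Model: a simply supported beam with a point load P at midspan, so delta = (P·L^3) / (48·E·I).
Solve for L: L = ((48·delta·E·I) / P)^(1/3).
Convert to SI units:
  P = 20.7 kN = 20700 N
  E = 30 GPa = 3 × 10¹⁰ Pa
  delta = 0.33 mm = 0.00033 m
Substitute:
  L = ((48 × 0.00033 × (3 × 10¹⁰) × 0.000359) / 20700)^(1/3)
  L = 2.02 m
Final answer: L = 2.02 m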